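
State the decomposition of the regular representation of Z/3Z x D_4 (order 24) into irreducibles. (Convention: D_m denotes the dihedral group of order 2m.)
Each irreducible V_i of dimension d_i appears with multiplicity d_i, i.e. rho_reg = (direct sum over all irreducibles V_i) d_i V_i. The irreducible dimensions for Z/3Z x D_4 are 1, 1, 1, 1, 1, 1, 1, 1, 1, 1, 1, 1, 2, 2, 2: 12 irreducibles of dimension 1, each with multiplicity 1; 3 irreducibles of dimension 2, each with multiplicity 2. Total dimension 12*1*1 + 3*2*2 = 24 = |G|.

Explanation: General theorem: in the regular representation of a finite group G, each irreducible appears with multiplicity equal to its dimension. Check: dim(rho_reg) = sum d_i^2 = 1 + 1 + 1 + 1 + 1 + 1 + 1 + 1 + 1 + 1 + 1 + 1 + 4 + 4 + 4 = 24 = |G|.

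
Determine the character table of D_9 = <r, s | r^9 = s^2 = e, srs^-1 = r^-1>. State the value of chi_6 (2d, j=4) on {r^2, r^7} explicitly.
Conjugacy classes: {e} of size 1, {r^1, r^8} of size 2, {r^2, r^7} of size 2, {r^3, r^6} of size 2, {r^4, r^5} of size 2, {s, sr, ..., sr^8} of size 9.
Character table:
  irrep \ class              {e} (size 1)  {r^1, r^8} (size 2)  {r^2, r^7} (size 2)  {r^3, r^6} (size 2)  {r^4, r^5} (size 2)  {s, sr, ..., sr^8} (size 9)
  chi_1 (triv)               1             1                    1                    1                    1                    1                          
  chi_2 (sign: r->1, s->-1)  1             1                    1                    1                    1                    -1                         
  chi_3 (2d, j=1)            2             2*cos(2*pi/9)        2*cos(4*pi/9)        -1                   -2*cos(pi/9)         0                          
  chi_4 (2d, j=2)            2             2*cos(4*pi/9)        -2*cos(pi/9)         -1                   2*cos(2*pi/9)        0                          
  chi_5 (2d, j=3)            2             -1                   -1                   2                    -1                   0                          
  chi_6 (2d, j=4)            2             -2*cos(pi/9)         2*cos(2*pi/9)        -1                   2*cos(4*pi/9)        0                          

Spot check: chi_6 (2d, j=4) on {r^2, r^7} = 2*cos(2*pi/9).

Solution. D_9 has order 2*9 = 18 with 6 conjugacy classes, hence 6 irreducibles. Sum of squared dims 1 + 1 + 4 + 4 + 4 + 4 = 18 = |G|. Linear characters come from the abelianisation; the 2-dimensional irreps have character r^k -> 2*cos(2*pi*j*k/9), reflections -> 0.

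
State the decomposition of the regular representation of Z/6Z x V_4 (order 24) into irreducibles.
Each irreducible V_i of dimension d_i appears with multiplicity d_i, i.e. rho_reg = (direct sum over all irreducibles V_i) d_i V_i. The irreducible dimensions for Z/6Z x V_4 are 1, 1, 1, 1, 1, 1, 1, 1, 1, 1, 1, 1, 1, 1, 1, 1, 1, 1, 1, 1, 1, 1, 1, 1: 24 irreducibles of dimension 1, each with multiplicity 1. Total dimension 24*1*1 = 24 = |G|.

Working: General theorem: in the regular representation of a finite group G, each irreducible appears with multiplicity equal to its dimension. Check: dim(rho_reg) = sum d_i^2 = 1 + 1 + 1 + 1 + 1 + 1 + 1 + 1 + 1 + 1 + 1 + 1 + 1 + 1 + 1 + 1 + 1 + 1 + 1 + 1 + 1 + 1 + 1 + 1 = 24 = |G|.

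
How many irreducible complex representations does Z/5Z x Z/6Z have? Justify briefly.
30

Working: The number of irreducible complex representations of a finite group equals its number of conjugacy classes. Z/5Z x Z/6Z is abelian of order 30, so every element is its own conjugacy class: 30 classes, so Z/5Z x Z/6Z (order 30) has exactly 30 irreducible complex representations.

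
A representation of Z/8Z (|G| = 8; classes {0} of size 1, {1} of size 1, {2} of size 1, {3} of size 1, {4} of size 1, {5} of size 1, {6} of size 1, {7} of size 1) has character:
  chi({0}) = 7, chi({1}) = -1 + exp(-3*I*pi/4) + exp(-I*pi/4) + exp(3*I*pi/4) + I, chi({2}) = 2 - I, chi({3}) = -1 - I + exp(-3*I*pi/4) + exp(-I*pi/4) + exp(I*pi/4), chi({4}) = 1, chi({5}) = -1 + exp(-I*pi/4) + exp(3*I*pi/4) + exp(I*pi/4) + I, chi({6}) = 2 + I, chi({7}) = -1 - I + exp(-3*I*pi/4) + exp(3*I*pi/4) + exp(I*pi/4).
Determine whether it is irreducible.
Not irreducible (reducible): <chi, chi> = 9 > 1.

Why: <chi, chi> = (1/|G|) sum_C |C| * |chi(C)|^2 = (1/8)[1*|7|^2 + 1*|-1 + exp(-3*I*pi/4) + exp(-I*pi/4) + exp(3*I*pi/4) + I|^2 + 1*|2 - I|^2 + 1*|-1 - I + exp(-3*I*pi/4) + exp(-I*pi/4) + exp(I*pi/4)|^2 + 1*|1|^2 + 1*|-1 + exp(-I*pi/4) + exp(3*I*pi/4) + exp(I*pi/4) + I|^2 + 1*|2 + I|^2 + 1*|-1 - I + exp(-3*I*pi/4) + exp(3*I*pi/4) + exp(I*pi/4)|^2]
  = (1/8)[(49) + (3) + (5) + (3) + (1) + (3) + (5) + (3)] = 72/8 = 9.
(Exp terms are combined using exp(i*s)*conj(exp(i*t)) = exp(i*(s-t)), and sums of them are collapsed using the identity that for every m > 1 the m distinct m-th roots of unity sum to 0, e.g. 1 + exp(2*I*pi/3) + exp(-2*I*pi/3) = 0.)
A character is irreducible iff <chi, chi> = 1, so this representation is reducible.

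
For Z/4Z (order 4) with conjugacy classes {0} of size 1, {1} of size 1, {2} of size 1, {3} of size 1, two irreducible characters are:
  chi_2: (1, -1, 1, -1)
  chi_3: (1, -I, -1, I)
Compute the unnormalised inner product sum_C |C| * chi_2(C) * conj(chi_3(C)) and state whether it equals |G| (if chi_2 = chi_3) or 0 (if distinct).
Sum = 0; so <chi_2, chi_3> = 0 (distinct irreducibles are orthogonal).

Working: Compute term by term over conjugacy classes (|C| * chi_2(C) * conj(chi_3(C))):
  1*(1)*conj(1) + 1*(-1)*conj(-I) + 1*(1)*conj(-1) + 1*(-1)*conj(I)
  = (1) + (-I) + (-1) + (I)
  = 0.
(Exp terms are combined using exp(i*s)*conj(exp(i*t)) = exp(i*(s-t)), and sums of them are collapsed using the identity that for every m > 1 the m distinct m-th roots of unity sum to 0, e.g. 1 + exp(2*I*pi/3) + exp(-2*I*pi/3) = 0.)
Dividing by |G| = 4 gives 0/4 = 0, matching the row-orthogonality relation <chi_2, chi_3> = [chi_2 = chi_3].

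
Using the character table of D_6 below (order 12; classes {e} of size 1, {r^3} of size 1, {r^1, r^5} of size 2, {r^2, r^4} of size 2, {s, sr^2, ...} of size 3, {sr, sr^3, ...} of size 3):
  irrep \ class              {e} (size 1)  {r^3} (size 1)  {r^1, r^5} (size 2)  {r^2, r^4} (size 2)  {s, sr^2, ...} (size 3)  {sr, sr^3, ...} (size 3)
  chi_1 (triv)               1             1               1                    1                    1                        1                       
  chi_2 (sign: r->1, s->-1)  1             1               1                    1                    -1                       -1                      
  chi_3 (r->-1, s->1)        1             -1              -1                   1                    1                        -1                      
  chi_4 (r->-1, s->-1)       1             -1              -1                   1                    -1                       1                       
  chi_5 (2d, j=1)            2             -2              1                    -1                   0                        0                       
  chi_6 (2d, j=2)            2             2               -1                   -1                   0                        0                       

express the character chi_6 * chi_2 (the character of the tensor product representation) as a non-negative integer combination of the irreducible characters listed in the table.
chi_6 tensor chi_2 = chi_6 (all other irreducibles have multiplicity 0).

Argument: The character of a tensor product is the pointwise product (chi_6 * chi_2)(C) = chi_6(C) * chi_2(C):
  {e}: (2)*(1), {r^3}: (2)*(1), {r^1, r^5}: (-1)*(1), {r^2, r^4}: (-1)*(1), {s, sr^2, ...}: (0)*(-1), {sr, sr^3, ...}: (0)*(-1)
so (chi_6 * chi_2) takes values
  {e} -> 2, {r^3} -> 2, {r^1, r^5} -> -1, {r^2, r^4} -> -1, {s, sr^2, ...} -> 0, {sr, sr^3, ...} -> 0.
Now take the inner product of this character with each irreducible chi from the table, <chi_6*chi_2, chi> = (1/12) sum_C |C| (chi_6*chi_2)(C) conj(chi(C)):
  <chi_6*chi_2, chi_1> = (1/12)[1*(2)*conj(1) + 1*(2)*conj(1) + 2*(-1)*conj(1) + 2*(-1)*conj(1) + 3*(0)*conj(1) + 3*(0)*conj(1)]
      = (1/12)[(2) + (2) + (-2) + (-2) + (0) + (0)] = 0/12 = 0
  <chi_6*chi_2, chi_2> = (1/12)[1*(2)*conj(1) + 1*(2)*conj(1) + 2*(-1)*conj(1) + 2*(-1)*conj(1) + 3*(0)*conj(-1) + 3*(0)*conj(-1)]
      = (1/12)[(2) + (2) + (-2) + (-2) + (0) + (0)] = 0/12 = 0
  <chi_6*chi_2, chi_3> = (1/12)[1*(2)*conj(1) + 1*(2)*conj(-1) + 2*(-1)*conj(-1) + 2*(-1)*conj(1) + 3*(0)*conj(1) + 3*(0)*conj(-1)]
      = (1/12)[(2) + (-2) + (2) + (-2) + (0) + (0)] = 0/12 = 0
  <chi_6*chi_2, chi_4> = (1/12)[1*(2)*conj(1) + 1*(2)*conj(-1) + 2*(-1)*conj(-1) + 2*(-1)*conj(1) + 3*(0)*conj(-1) + 3*(0)*conj(1)]
      = (1/12)[(2) + (-2) + (2) + (-2) + (0) + (0)] = 0/12 = 0
  <chi_6*chi_2, chi_5> = (1/12)[1*(2)*conj(2) + 1*(2)*conj(-2) + 2*(-1)*conj(1) + 2*(-1)*conj(-1) + 3*(0)*conj(0) + 3*(0)*conj(0)]
      = (1/12)[(4) + (-4) + (-2) + (2) + (0) + (0)] = 0/12 = 0
  <chi_6*chi_2, chi_6> = (1/12)[1*(2)*conj(2) + 1*(2)*conj(2) + 2*(-1)*conj(-1) + 2*(-1)*conj(-1) + 3*(0)*conj(0) + 3*(0)*conj(0)]
      = (1/12)[(4) + (4) + (2) + (2) + (0) + (0)] = 12/12 = 1
Hence the multiplicities are chi_6: 1. Dimension check: dim(chi_6)*dim(chi_2) = 2*1 = 2 and sum (mult * dim) = 1*2 = 2.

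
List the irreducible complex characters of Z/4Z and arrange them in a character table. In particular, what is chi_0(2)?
Character table of Z/4Z (irreps indexed chi_0,...,chi_3 with chi_k(m) = zeta_4^(k*m), zeta_4 = exp(2*pi*i/4)):
  irrep \ class  {0} (size 1)  {1} (size 1)  {2} (size 1)  {3} (size 1)
  chi_0          1             1             1             1           
  chi_1          1             I             -1            -I          
  chi_2          1             -1            1             -1          
  chi_3          1             -I            -1            I           

Spot check: chi_0(2) = zeta_4^(0*2) = zeta_4^0 = 1.

Explanation: Z/4Z is abelian, so all 4 irreducible complex representations are 1-dimensional. They are given by chi_k(m) = zeta_4^(k*m) for k = 0,...,3. Row orthogonality: sum_m chi_k(m) conj(chi_l(m)) = 4 * [k = l].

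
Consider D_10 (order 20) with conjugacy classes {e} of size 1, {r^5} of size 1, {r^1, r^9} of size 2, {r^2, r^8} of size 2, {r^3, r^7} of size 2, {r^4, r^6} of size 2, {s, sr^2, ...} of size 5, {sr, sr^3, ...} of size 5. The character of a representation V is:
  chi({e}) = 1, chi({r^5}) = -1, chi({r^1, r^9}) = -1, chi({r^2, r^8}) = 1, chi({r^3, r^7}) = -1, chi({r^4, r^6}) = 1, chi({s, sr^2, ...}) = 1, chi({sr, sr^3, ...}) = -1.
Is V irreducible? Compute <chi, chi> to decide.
Irreducible: <chi, chi> = 1.

Working: <chi, chi> = (1/|G|) sum_C |C| * |chi(C)|^2 = (1/20)[1*|1|^2 + 1*|-1|^2 + 2*|-1|^2 + 2*|1|^2 + 2*|-1|^2 + 2*|1|^2 + 5*|1|^2 + 5*|-1|^2]
  = (1/20)[(1) + (1) + (2) + (2) + (2) + (2) + (5) + (5)] = 20/20 = 1.
A character is irreducible iff <chi, chi> = 1, so this representation is irreducible.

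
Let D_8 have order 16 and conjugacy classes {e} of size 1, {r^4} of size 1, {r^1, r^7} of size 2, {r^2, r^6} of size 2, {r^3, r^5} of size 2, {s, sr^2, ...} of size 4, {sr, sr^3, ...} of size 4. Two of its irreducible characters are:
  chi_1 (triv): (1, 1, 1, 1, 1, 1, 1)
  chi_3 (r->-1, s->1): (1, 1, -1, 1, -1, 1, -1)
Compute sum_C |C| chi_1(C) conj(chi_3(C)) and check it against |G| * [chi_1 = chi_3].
Sum = 0; so <chi_1, chi_3> = 0 (distinct irreducibles are orthogonal).

Solution. Compute term by term over conjugacy classes (|C| * chi_1(C) * conj(chi_3(C))):
  1*(1)*conj(1) + 1*(1)*conj(1) + 2*(1)*conj(-1) + 2*(1)*conj(1) + 2*(1)*conj(-1) + 4*(1)*conj(1) + 4*(1)*conj(-1)
  = (1) + (1) + (-2) + (2) + (-2) + (4) + (-4)
  = 0.
Dividing by |G| = 16 gives 0/16 = 0, matching the row-orthogonality relation <chi_1, chi_3> = [chi_1 = chi_3].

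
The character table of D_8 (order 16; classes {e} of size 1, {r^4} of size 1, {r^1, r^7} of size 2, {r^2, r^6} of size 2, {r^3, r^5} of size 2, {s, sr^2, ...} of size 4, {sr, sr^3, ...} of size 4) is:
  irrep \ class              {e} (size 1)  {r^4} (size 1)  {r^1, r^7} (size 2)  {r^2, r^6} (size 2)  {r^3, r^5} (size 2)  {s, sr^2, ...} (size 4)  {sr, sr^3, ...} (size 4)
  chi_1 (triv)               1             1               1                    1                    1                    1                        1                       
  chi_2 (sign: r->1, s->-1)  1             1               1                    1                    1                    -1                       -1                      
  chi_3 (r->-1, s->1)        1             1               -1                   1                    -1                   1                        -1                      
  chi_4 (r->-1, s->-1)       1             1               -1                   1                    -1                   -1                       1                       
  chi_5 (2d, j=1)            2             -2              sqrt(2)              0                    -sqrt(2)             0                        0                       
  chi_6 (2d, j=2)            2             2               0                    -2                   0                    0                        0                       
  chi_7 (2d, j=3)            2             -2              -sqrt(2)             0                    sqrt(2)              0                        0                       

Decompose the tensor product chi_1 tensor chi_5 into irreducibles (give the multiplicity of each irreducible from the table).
chi_1 tensor chi_5 = chi_5 (all other irreducibles have multiplicity 0).

Explanation: The character of a tensor product is the pointwise product (chi_1 * chi_5)(C) = chi_1(C) * chi_5(C):
  {e}: (1)*(2), {r^4}: (1)*(-2), {r^1, r^7}: (1)*(sqrt(2)), {r^2, r^6}: (1)*(0), {r^3, r^5}: (1)*(-sqrt(2)), {s, sr^2, ...}: (1)*(0), {sr, sr^3, ...}: (1)*(0)
so (chi_1 * chi_5) takes values
  {e} -> 2, {r^4} -> -2, {r^1, r^7} -> sqrt(2), {r^2, r^6} -> 0, {r^3, r^5} -> -sqrt(2), {s, sr^2, ...} -> 0, {sr, sr^3, ...} -> 0.
Now take the inner product of this character with each irreducible chi from the table, <chi_1*chi_5, chi> = (1/16) sum_C |C| (chi_1*chi_5)(C) conj(chi(C)):
  <chi_1*chi_5, chi_1> = (1/16)[1*(2)*conj(1) + 1*(-2)*conj(1) + 2*(sqrt(2))*conj(1) + 2*(0)*conj(1) + 2*(-sqrt(2))*conj(1) + 4*(0)*conj(1) + 4*(0)*conj(1)]
      = (1/16)[(2) + (-2) + (2*sqrt(2)) + (0) + (-2*sqrt(2)) + (0) + (0)] = 0/16 = 0
  <chi_1*chi_5, chi_2> = (1/16)[1*(2)*conj(1) + 1*(-2)*conj(1) + 2*(sqrt(2))*conj(1) + 2*(0)*conj(1) + 2*(-sqrt(2))*conj(1) + 4*(0)*conj(-1) + 4*(0)*conj(-1)]
      = (1/16)[(2) + (-2) + (2*sqrt(2)) + (0) + (-2*sqrt(2)) + (0) + (0)] = 0/16 = 0
  <chi_1*chi_5, chi_3> = (1/16)[1*(2)*conj(1) + 1*(-2)*conj(1) + 2*(sqrt(2))*conj(-1) + 2*(0)*conj(1) + 2*(-sqrt(2))*conj(-1) + 4*(0)*conj(1) + 4*(0)*conj(-1)]
      = (1/16)[(2) + (-2) + (-2*sqrt(2)) + (0) + (2*sqrt(2)) + (0) + (0)] = 0/16 = 0
  <chi_1*chi_5, chi_4> = (1/16)[1*(2)*conj(1) + 1*(-2)*conj(1) + 2*(sqrt(2))*conj(-1) + 2*(0)*conj(1) + 2*(-sqrt(2))*conj(-1) + 4*(0)*conj(-1) + 4*(0)*conj(1)]
      = (1/16)[(2) + (-2) + (-2*sqrt(2)) + (0) + (2*sqrt(2)) + (0) + (0)] = 0/16 = 0
  <chi_1*chi_5, chi_5> = (1/16)[1*(2)*conj(2) + 1*(-2)*conj(-2) + 2*(sqrt(2))*conj(sqrt(2)) + 2*(0)*conj(0) + 2*(-sqrt(2))*conj(-sqrt(2)) + 4*(0)*conj(0) + 4*(0)*conj(0)]
      = (1/16)[(4) + (4) + (4) + (0) + (4) + (0) + (0)] = 16/16 = 1
  <chi_1*chi_5, chi_6> = (1/16)[1*(2)*conj(2) + 1*(-2)*conj(2) + 2*(sqrt(2))*conj(0) + 2*(0)*conj(-2) + 2*(-sqrt(2))*conj(0) + 4*(0)*conj(0) + 4*(0)*conj(0)]
      = (1/16)[(4) + (-4) + (0) + (0) + (0) + (0) + (0)] = 0/16 = 0
  <chi_1*chi_5, chi_7> = (1/16)[1*(2)*conj(2) + 1*(-2)*conj(-2) + 2*(sqrt(2))*conj(-sqrt(2)) + 2*(0)*conj(0) + 2*(-sqrt(2))*conj(sqrt(2)) + 4*(0)*conj(0) + 4*(0)*conj(0)]
      = (1/16)[(4) + (4) + (-4) + (0) + (-4) + (0) + (0)] = 0/16 = 0
Hence the multiplicities are chi_5: 1. Dimension check: dim(chi_1)*dim(chi_5) = 1*2 = 2 and sum (mult * dim) = 1*2 = 2.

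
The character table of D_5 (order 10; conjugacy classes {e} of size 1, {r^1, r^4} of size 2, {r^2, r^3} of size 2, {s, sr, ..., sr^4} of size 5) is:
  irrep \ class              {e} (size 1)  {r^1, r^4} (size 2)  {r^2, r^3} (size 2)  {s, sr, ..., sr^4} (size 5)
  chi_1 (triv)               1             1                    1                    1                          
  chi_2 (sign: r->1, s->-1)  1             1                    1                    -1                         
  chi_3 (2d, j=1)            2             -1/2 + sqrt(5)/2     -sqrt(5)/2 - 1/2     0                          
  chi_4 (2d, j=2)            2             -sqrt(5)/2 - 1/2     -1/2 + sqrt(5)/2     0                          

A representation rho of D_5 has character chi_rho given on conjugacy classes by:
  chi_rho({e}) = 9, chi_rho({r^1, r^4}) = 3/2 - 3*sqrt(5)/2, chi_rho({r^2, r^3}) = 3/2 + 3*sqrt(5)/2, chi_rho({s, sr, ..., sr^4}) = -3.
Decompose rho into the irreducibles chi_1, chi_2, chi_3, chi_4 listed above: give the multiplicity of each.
Multiplicities: chi_1: 0, chi_2: 3, chi_3: 0, chi_4: 3.

Justification: Use <chi_rho, chi> = (1/|G|) sum_C |C| * chi_rho(C) * conj(chi(C)) with |G| = 10 for each irreducible chi in the table:
  <chi_rho, chi_1> = (1/10)[1*(9)*conj(1) + 2*(3/2 - 3*sqrt(5)/2)*conj(1) + 2*(3/2 + 3*sqrt(5)/2)*conj(1) + 5*(-3)*conj(1)]
      = (1/10)[(9) + (3 - 3*sqrt(5)) + (3 + 3*sqrt(5)) + (-15)] = 0/10 = 0
  <chi_rho, chi_2> = (1/10)[1*(9)*conj(1) + 2*(3/2 - 3*sqrt(5)/2)*conj(1) + 2*(3/2 + 3*sqrt(5)/2)*conj(1) + 5*(-3)*conj(-1)]
      = (1/10)[(9) + (3 - 3*sqrt(5)) + (3 + 3*sqrt(5)) + (15)] = 30/10 = 3
  <chi_rho, chi_3> = (1/10)[1*(9)*conj(2) + 2*(3/2 - 3*sqrt(5)/2)*conj(-1/2 + sqrt(5)/2) + 2*(3/2 + 3*sqrt(5)/2)*conj(-sqrt(5)/2 - 1/2) + 5*(-3)*conj(0)]
      = (1/10)[(18) + (-9 + 3*sqrt(5)) + (-9 - 3*sqrt(5)) + (0)] = 0/10 = 0
  <chi_rho, chi_4> = (1/10)[1*(9)*conj(2) + 2*(3/2 - 3*sqrt(5)/2)*conj(-sqrt(5)/2 - 1/2) + 2*(3/2 + 3*sqrt(5)/2)*conj(-1/2 + sqrt(5)/2) + 5*(-3)*conj(0)]
      = (1/10)[(18) + (6) + (6) + (0)] = 30/10 = 3
Dimension check: dim(rho) = sum (mult * dim) = 0*1 + 3*1 + 0*2 + 3*2 = 9 = chi_rho(e) = 9.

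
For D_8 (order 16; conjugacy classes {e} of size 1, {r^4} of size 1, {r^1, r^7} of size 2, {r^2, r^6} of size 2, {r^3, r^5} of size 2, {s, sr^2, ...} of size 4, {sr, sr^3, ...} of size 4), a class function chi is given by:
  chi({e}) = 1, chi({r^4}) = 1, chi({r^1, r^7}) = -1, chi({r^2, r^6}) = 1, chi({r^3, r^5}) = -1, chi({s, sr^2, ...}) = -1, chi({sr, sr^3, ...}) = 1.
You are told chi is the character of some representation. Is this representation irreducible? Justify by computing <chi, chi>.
Irreducible: <chi, chi> = 1.

Proof sketch: <chi, chi> = (1/|G|) sum_C |C| * |chi(C)|^2 = (1/16)[1*|1|^2 + 1*|1|^2 + 2*|-1|^2 + 2*|1|^2 + 2*|-1|^2 + 4*|-1|^2 + 4*|1|^2]
  = (1/16)[(1) + (1) + (2) + (2) + (2) + (4) + (4)] = 16/16 = 1.
A character is irreducible iff <chi, chi> = 1, so this representation is irreducible.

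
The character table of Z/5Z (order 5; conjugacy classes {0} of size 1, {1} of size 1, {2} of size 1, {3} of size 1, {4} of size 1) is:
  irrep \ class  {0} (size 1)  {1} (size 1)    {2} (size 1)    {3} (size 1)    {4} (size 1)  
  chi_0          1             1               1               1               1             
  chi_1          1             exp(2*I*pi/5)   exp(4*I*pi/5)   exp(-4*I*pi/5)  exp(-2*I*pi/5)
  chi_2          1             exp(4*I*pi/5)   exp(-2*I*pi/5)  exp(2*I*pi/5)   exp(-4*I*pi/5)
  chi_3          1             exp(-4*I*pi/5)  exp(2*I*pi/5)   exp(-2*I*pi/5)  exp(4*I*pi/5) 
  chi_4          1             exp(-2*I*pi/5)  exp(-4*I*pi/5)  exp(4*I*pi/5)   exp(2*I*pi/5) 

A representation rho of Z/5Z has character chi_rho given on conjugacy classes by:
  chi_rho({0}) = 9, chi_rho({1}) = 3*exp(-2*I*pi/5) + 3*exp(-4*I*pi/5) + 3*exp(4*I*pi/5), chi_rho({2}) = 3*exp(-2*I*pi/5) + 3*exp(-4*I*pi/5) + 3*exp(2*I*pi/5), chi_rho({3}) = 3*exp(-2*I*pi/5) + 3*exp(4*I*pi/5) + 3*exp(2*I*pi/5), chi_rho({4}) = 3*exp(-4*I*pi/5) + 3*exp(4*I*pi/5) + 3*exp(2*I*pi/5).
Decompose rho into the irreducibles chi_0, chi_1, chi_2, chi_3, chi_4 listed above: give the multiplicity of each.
Multiplicities: chi_0: 0, chi_1: 0, chi_2: 3, chi_3: 3, chi_4: 3.

Justification: Use <chi_rho, chi> = (1/|G|) sum_C |C| * chi_rho(C) * conj(chi(C)) with |G| = 5 for each irreducible chi in the table:
  <chi_rho, chi_0> = (1/5)[1*(9)*conj(1) + 1*(3*exp(-2*I*pi/5) + 3*exp(-4*I*pi/5) + 3*exp(4*I*pi/5))*conj(1) + 1*(3*exp(-2*I*pi/5) + 3*exp(-4*I*pi/5) + 3*exp(2*I*pi/5))*conj(1) + 1*(3*exp(-2*I*pi/5) + 3*exp(4*I*pi/5) + 3*exp(2*I*pi/5))*conj(1) + 1*(3*exp(-4*I*pi/5) + 3*exp(4*I*pi/5) + 3*exp(2*I*pi/5))*conj(1)]
      = (1/5)[(9) + (3*exp(-2*I*pi/5) + 3*exp(-4*I*pi/5) + 3*exp(4*I*pi/5)) + (3*exp(-2*I*pi/5) + 3*exp(-4*I*pi/5) + 3*exp(2*I*pi/5)) + (3*exp(-2*I*pi/5) + 3*exp(4*I*pi/5) + 3*exp(2*I*pi/5)) + (3*exp(-4*I*pi/5) + 3*exp(4*I*pi/5) + 3*exp(2*I*pi/5))] = 0/5 = 0
  <chi_rho, chi_1> = (1/5)[1*(9)*conj(1) + 1*(3*exp(-2*I*pi/5) + 3*exp(-4*I*pi/5) + 3*exp(4*I*pi/5))*conj(exp(2*I*pi/5)) + 1*(3*exp(-2*I*pi/5) + 3*exp(-4*I*pi/5) + 3*exp(2*I*pi/5))*conj(exp(4*I*pi/5)) + 1*(3*exp(-2*I*pi/5) + 3*exp(4*I*pi/5) + 3*exp(2*I*pi/5))*conj(exp(-4*I*pi/5)) + 1*(3*exp(-4*I*pi/5) + 3*exp(4*I*pi/5) + 3*exp(2*I*pi/5))*conj(exp(-2*I*pi/5))]
      = (1/5)[(9) + (3*exp(-4*I*pi/5) + 3*exp(4*I*pi/5) + 3*exp(2*I*pi/5)) + (3*exp(-2*I*pi/5) + 3*exp(4*I*pi/5) + 3*exp(2*I*pi/5)) + (3*exp(-2*I*pi/5) + 3*exp(-4*I*pi/5) + 3*exp(2*I*pi/5)) + (3*exp(-2*I*pi/5) + 3*exp(-4*I*pi/5) + 3*exp(4*I*pi/5))] = 0/5 = 0
  <chi_rho, chi_2> = (1/5)[1*(9)*conj(1) + 1*(3*exp(-2*I*pi/5) + 3*exp(-4*I*pi/5) + 3*exp(4*I*pi/5))*conj(exp(4*I*pi/5)) + 1*(3*exp(-2*I*pi/5) + 3*exp(-4*I*pi/5) + 3*exp(2*I*pi/5))*conj(exp(-2*I*pi/5)) + 1*(3*exp(-2*I*pi/5) + 3*exp(4*I*pi/5) + 3*exp(2*I*pi/5))*conj(exp(2*I*pi/5)) + 1*(3*exp(-4*I*pi/5) + 3*exp(4*I*pi/5) + 3*exp(2*I*pi/5))*conj(exp(-4*I*pi/5))]
      = (1/5)[(9) + (3 + 3*exp(4*I*pi/5) + 3*exp(2*I*pi/5)) + (3 + 3*exp(-2*I*pi/5) + 3*exp(4*I*pi/5)) + (3 + 3*exp(-4*I*pi/5) + 3*exp(2*I*pi/5)) + (3 + 3*exp(-2*I*pi/5) + 3*exp(-4*I*pi/5))] = 15/5 = 3
  <chi_rho, chi_3> = (1/5)[1*(9)*conj(1) + 1*(3*exp(-2*I*pi/5) + 3*exp(-4*I*pi/5) + 3*exp(4*I*pi/5))*conj(exp(-4*I*pi/5)) + 1*(3*exp(-2*I*pi/5) + 3*exp(-4*I*pi/5) + 3*exp(2*I*pi/5))*conj(exp(2*I*pi/5)) + 1*(3*exp(-2*I*pi/5) + 3*exp(4*I*pi/5) + 3*exp(2*I*pi/5))*conj(exp(-2*I*pi/5)) + 1*(3*exp(-4*I*pi/5) + 3*exp(4*I*pi/5) + 3*exp(2*I*pi/5))*conj(exp(4*I*pi/5))]
      = (1/5)[(9) + (3 + 3*exp(-2*I*pi/5) + 3*exp(2*I*pi/5)) + (3 + 3*exp(-4*I*pi/5) + 3*exp(4*I*pi/5)) + (3 + 3*exp(-4*I*pi/5) + 3*exp(4*I*pi/5)) + (3 + 3*exp(-2*I*pi/5) + 3*exp(2*I*pi/5))] = 15/5 = 3
  <chi_rho, chi_4> = (1/5)[1*(9)*conj(1) + 1*(3*exp(-2*I*pi/5) + 3*exp(-4*I*pi/5) + 3*exp(4*I*pi/5))*conj(exp(-2*I*pi/5)) + 1*(3*exp(-2*I*pi/5) + 3*exp(-4*I*pi/5) + 3*exp(2*I*pi/5))*conj(exp(-4*I*pi/5)) + 1*(3*exp(-2*I*pi/5) + 3*exp(4*I*pi/5) + 3*exp(2*I*pi/5))*conj(exp(4*I*pi/5)) + 1*(3*exp(-4*I*pi/5) + 3*exp(4*I*pi/5) + 3*exp(2*I*pi/5))*conj(exp(2*I*pi/5))]
      = (1/5)[(9) + (3 + 3*exp(-2*I*pi/5) + 3*exp(-4*I*pi/5)) + (3 + 3*exp(-4*I*pi/5) + 3*exp(2*I*pi/5)) + (3 + 3*exp(-2*I*pi/5) + 3*exp(4*I*pi/5)) + (3 + 3*exp(4*I*pi/5) + 3*exp(2*I*pi/5))] = 15/5 = 3
(Exp terms are combined using exp(i*s)*conj(exp(i*t)) = exp(i*(s-t)), and sums of them are collapsed using the identity that for every m > 1 the m distinct m-th roots of unity sum to 0, e.g. 1 + exp(2*I*pi/3) + exp(-2*I*pi/3) = 0.)
Dimension check: dim(rho) = sum (mult * dim) = 0*1 + 0*1 + 3*1 + 3*1 + 3*1 = 9 = chi_rho(e) = 9.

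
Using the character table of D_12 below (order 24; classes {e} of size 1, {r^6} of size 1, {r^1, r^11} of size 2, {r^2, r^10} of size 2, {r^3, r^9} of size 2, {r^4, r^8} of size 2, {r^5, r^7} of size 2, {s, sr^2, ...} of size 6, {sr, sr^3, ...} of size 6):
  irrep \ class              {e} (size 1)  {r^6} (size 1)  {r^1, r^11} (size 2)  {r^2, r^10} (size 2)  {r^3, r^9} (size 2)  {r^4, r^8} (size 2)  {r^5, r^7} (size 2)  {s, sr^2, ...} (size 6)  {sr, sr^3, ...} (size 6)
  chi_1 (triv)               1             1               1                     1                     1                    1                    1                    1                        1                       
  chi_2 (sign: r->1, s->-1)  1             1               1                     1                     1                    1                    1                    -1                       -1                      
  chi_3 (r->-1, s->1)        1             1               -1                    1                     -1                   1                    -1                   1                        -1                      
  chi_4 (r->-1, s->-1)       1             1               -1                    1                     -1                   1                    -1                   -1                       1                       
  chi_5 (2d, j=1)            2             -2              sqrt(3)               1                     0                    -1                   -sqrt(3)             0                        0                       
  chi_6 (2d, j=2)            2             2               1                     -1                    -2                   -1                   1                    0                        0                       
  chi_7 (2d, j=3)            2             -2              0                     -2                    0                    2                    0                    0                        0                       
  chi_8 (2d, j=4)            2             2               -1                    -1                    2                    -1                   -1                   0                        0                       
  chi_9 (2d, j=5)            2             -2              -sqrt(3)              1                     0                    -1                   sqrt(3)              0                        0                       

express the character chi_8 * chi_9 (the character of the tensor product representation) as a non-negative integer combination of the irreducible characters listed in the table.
chi_8 tensor chi_9 = chi_5 + chi_7 (all other irreducibles have multiplicity 0).

Solution. The character of a tensor product is the pointwise product (chi_8 * chi_9)(C) = chi_8(C) * chi_9(C):
  {e}: (2)*(2), {r^6}: (2)*(-2), {r^1, r^11}: (-1)*(-sqrt(3)), {r^2, r^10}: (-1)*(1), {r^3, r^9}: (2)*(0), {r^4, r^8}: (-1)*(-1), {r^5, r^7}: (-1)*(sqrt(3)), {s, sr^2, ...}: (0)*(0), {sr, sr^3, ...}: (0)*(0)
so (chi_8 * chi_9) takes values
  {e} -> 4, {r^6} -> -4, {r^1, r^11} -> sqrt(3), {r^2, r^10} -> -1, {r^3, r^9} -> 0, {r^4, r^8} -> 1, {r^5, r^7} -> -sqrt(3), {s, sr^2, ...} -> 0, {sr, sr^3, ...} -> 0.
Now take the inner product of this character with each irreducible chi from the table, <chi_8*chi_9, chi> = (1/24) sum_C |C| (chi_8*chi_9)(C) conj(chi(C)):
  <chi_8*chi_9, chi_1> = (1/24)[1*(4)*conj(1) + 1*(-4)*conj(1) + 2*(sqrt(3))*conj(1) + 2*(-1)*conj(1) + 2*(0)*conj(1) + 2*(1)*conj(1) + 2*(-sqrt(3))*conj(1) + 6*(0)*conj(1) + 6*(0)*conj(1)]
      = (1/24)[(4) + (-4) + (2*sqrt(3)) + (-2) + (0) + (2) + (-2*sqrt(3)) + (0) + (0)] = 0/24 = 0
  <chi_8*chi_9, chi_2> = (1/24)[1*(4)*conj(1) + 1*(-4)*conj(1) + 2*(sqrt(3))*conj(1) + 2*(-1)*conj(1) + 2*(0)*conj(1) + 2*(1)*conj(1) + 2*(-sqrt(3))*conj(1) + 6*(0)*conj(-1) + 6*(0)*conj(-1)]
      = (1/24)[(4) + (-4) + (2*sqrt(3)) + (-2) + (0) + (2) + (-2*sqrt(3)) + (0) + (0)] = 0/24 = 0
  <chi_8*chi_9, chi_3> = (1/24)[1*(4)*conj(1) + 1*(-4)*conj(1) + 2*(sqrt(3))*conj(-1) + 2*(-1)*conj(1) + 2*(0)*conj(-1) + 2*(1)*conj(1) + 2*(-sqrt(3))*conj(-1) + 6*(0)*conj(1) + 6*(0)*conj(-1)]
      = (1/24)[(4) + (-4) + (-2*sqrt(3)) + (-2) + (0) + (2) + (2*sqrt(3)) + (0) + (0)] = 0/24 = 0
  <chi_8*chi_9, chi_4> = (1/24)[1*(4)*conj(1) + 1*(-4)*conj(1) + 2*(sqrt(3))*conj(-1) + 2*(-1)*conj(1) + 2*(0)*conj(-1) + 2*(1)*conj(1) + 2*(-sqrt(3))*conj(-1) + 6*(0)*conj(-1) + 6*(0)*conj(1)]
      = (1/24)[(4) + (-4) + (-2*sqrt(3)) + (-2) + (0) + (2) + (2*sqrt(3)) + (0) + (0)] = 0/24 = 0
  <chi_8*chi_9, chi_5> = (1/24)[1*(4)*conj(2) + 1*(-4)*conj(-2) + 2*(sqrt(3))*conj(sqrt(3)) + 2*(-1)*conj(1) + 2*(0)*conj(0) + 2*(1)*conj(-1) + 2*(-sqrt(3))*conj(-sqrt(3)) + 6*(0)*conj(0) + 6*(0)*conj(0)]
      = (1/24)[(8) + (8) + (6) + (-2) + (0) + (-2) + (6) + (0) + (0)] = 24/24 = 1
  <chi_8*chi_9, chi_6> = (1/24)[1*(4)*conj(2) + 1*(-4)*conj(2) + 2*(sqrt(3))*conj(1) + 2*(-1)*conj(-1) + 2*(0)*conj(-2) + 2*(1)*conj(-1) + 2*(-sqrt(3))*conj(1) + 6*(0)*conj(0) + 6*(0)*conj(0)]
      = (1/24)[(8) + (-8) + (2*sqrt(3)) + (2) + (0) + (-2) + (-2*sqrt(3)) + (0) + (0)] = 0/24 = 0
  <chi_8*chi_9, chi_7> = (1/24)[1*(4)*conj(2) + 1*(-4)*conj(-2) + 2*(sqrt(3))*conj(0) + 2*(-1)*conj(-2) + 2*(0)*conj(0) + 2*(1)*conj(2) + 2*(-sqrt(3))*conj(0) + 6*(0)*conj(0) + 6*(0)*conj(0)]
      = (1/24)[(8) + (8) + (0) + (4) + (0) + (4) + (0) + (0) + (0)] = 24/24 = 1
  <chi_8*chi_9, chi_8> = (1/24)[1*(4)*conj(2) + 1*(-4)*conj(2) + 2*(sqrt(3))*conj(-1) + 2*(-1)*conj(-1) + 2*(0)*conj(2) + 2*(1)*conj(-1) + 2*(-sqrt(3))*conj(-1) + 6*(0)*conj(0) + 6*(0)*conj(0)]
      = (1/24)[(8) + (-8) + (-2*sqrt(3)) + (2) + (0) + (-2) + (2*sqrt(3)) + (0) + (0)] = 0/24 = 0
  <chi_8*chi_9, chi_9> = (1/24)[1*(4)*conj(2) + 1*(-4)*conj(-2) + 2*(sqrt(3))*conj(-sqrt(3)) + 2*(-1)*conj(1) + 2*(0)*conj(0) + 2*(1)*conj(-1) + 2*(-sqrt(3))*conj(sqrt(3)) + 6*(0)*conj(0) + 6*(0)*conj(0)]
      = (1/24)[(8) + (8) + (-6) + (-2) + (0) + (-2) + (-6) + (0) + (0)] = 0/24 = 0
Hence the multiplicities are chi_5: 1, chi_7: 1. Dimension check: dim(chi_8)*dim(chi_9) = 2*2 = 4 and sum (mult * dim) = 1*2 + 1*2 = 4.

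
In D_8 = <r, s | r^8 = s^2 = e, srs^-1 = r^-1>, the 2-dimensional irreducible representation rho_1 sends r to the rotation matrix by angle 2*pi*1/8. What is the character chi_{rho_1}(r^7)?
chi_{rho_1}(r^7) = 2*cos(2*pi*1*7/8) = sqrt(2)

Why: rho_1(r^7) is rotation by angle 2*pi*1*7/8, whose trace is 2*cos(2*pi*1*7/8) = sqrt(2).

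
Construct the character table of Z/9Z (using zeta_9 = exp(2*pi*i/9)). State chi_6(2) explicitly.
Character table of Z/9Z (irreps indexed chi_0,...,chi_8 with chi_k(m) = zeta_9^(k*m), zeta_9 = exp(2*pi*i/9)):
  irrep \ class  {0} (size 1)  {1} (size 1)    {2} (size 1)    {3} (size 1)    {4} (size 1)    {5} (size 1)    {6} (size 1)    {7} (size 1)    {8} (size 1)  
  chi_0          1             1               1               1               1               1               1               1               1             
  chi_1          1             exp(2*I*pi/9)   exp(4*I*pi/9)   exp(2*I*pi/3)   exp(8*I*pi/9)   exp(-8*I*pi/9)  exp(-2*I*pi/3)  exp(-4*I*pi/9)  exp(-2*I*pi/9)
  chi_2          1             exp(4*I*pi/9)   exp(8*I*pi/9)   exp(-2*I*pi/3)  exp(-2*I*pi/9)  exp(2*I*pi/9)   exp(2*I*pi/3)   exp(-8*I*pi/9)  exp(-4*I*pi/9)
  chi_3          1             exp(2*I*pi/3)   exp(-2*I*pi/3)  1               exp(2*I*pi/3)   exp(-2*I*pi/3)  1               exp(2*I*pi/3)   exp(-2*I*pi/3)
  chi_4          1             exp(8*I*pi/9)   exp(-2*I*pi/9)  exp(2*I*pi/3)   exp(-4*I*pi/9)  exp(4*I*pi/9)   exp(-2*I*pi/3)  exp(2*I*pi/9)   exp(-8*I*pi/9)
  chi_5          1             exp(-8*I*pi/9)  exp(2*I*pi/9)   exp(-2*I*pi/3)  exp(4*I*pi/9)   exp(-4*I*pi/9)  exp(2*I*pi/3)   exp(-2*I*pi/9)  exp(8*I*pi/9) 
  chi_6          1             exp(-2*I*pi/3)  exp(2*I*pi/3)   1               exp(-2*I*pi/3)  exp(2*I*pi/3)   1               exp(-2*I*pi/3)  exp(2*I*pi/3) 
  chi_7          1             exp(-4*I*pi/9)  exp(-8*I*pi/9)  exp(2*I*pi/3)   exp(2*I*pi/9)   exp(-2*I*pi/9)  exp(-2*I*pi/3)  exp(8*I*pi/9)   exp(4*I*pi/9) 
  chi_8          1             exp(-2*I*pi/9)  exp(-4*I*pi/9)  exp(-2*I*pi/3)  exp(-8*I*pi/9)  exp(8*I*pi/9)   exp(2*I*pi/3)   exp(4*I*pi/9)   exp(2*I*pi/9) 

Spot check: chi_6(2) = zeta_9^(6*2) = zeta_9^12 = exp(2*I*pi/3).

Why: Z/9Z is abelian, so all 9 irreducible complex representations are 1-dimensional. They are given by chi_k(m) = zeta_9^(k*m) for k = 0,...,8. Row orthogonality: sum_m chi_k(m) conj(chi_l(m)) = 9 * [k = l].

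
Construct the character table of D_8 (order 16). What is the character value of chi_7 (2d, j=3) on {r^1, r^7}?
Conjugacy classes: {e} of size 1, {r^4} of size 1, {r^1, r^7} of size 2, {r^2, r^6} of size 2, {r^3, r^5} of size 2, {s, sr^2, ...} of size 4, {sr, sr^3, ...} of size 4.
Character table:
  irrep \ class              {e} (size 1)  {r^4} (size 1)  {r^1, r^7} (size 2)  {r^2, r^6} (size 2)  {r^3, r^5} (size 2)  {s, sr^2, ...} (size 4)  {sr, sr^3, ...} (size 4)
  chi_1 (triv)               1             1               1                    1                    1                    1                        1                       
  chi_2 (sign: r->1, s->-1)  1             1               1                    1                    1                    -1                       -1                      
  chi_3 (r->-1, s->1)        1             1               -1                   1                    -1                   1                        -1                      
  chi_4 (r->-1, s->-1)       1             1               -1                   1                    -1                   -1                       1                       
  chi_5 (2d, j=1)            2             -2              sqrt(2)              0                    -sqrt(2)             0                        0                       
  chi_6 (2d, j=2)            2             2               0                    -2                   0                    0                        0                       
  chi_7 (2d, j=3)            2             -2              -sqrt(2)             0                    sqrt(2)              0                        0                       

Spot check: chi_7 (2d, j=3) on {r^1, r^7} = -sqrt(2).

Explanation: D_8 has order 2*8 = 16 with 7 conjugacy classes, hence 7 irreducibles. Sum of squared dims 1 + 1 + 1 + 1 + 4 + 4 + 4 = 16 = |G|. Linear characters come from the abelianisation; the 2-dimensional irreps have character r^k -> 2*cos(2*pi*j*k/8), reflections -> 0.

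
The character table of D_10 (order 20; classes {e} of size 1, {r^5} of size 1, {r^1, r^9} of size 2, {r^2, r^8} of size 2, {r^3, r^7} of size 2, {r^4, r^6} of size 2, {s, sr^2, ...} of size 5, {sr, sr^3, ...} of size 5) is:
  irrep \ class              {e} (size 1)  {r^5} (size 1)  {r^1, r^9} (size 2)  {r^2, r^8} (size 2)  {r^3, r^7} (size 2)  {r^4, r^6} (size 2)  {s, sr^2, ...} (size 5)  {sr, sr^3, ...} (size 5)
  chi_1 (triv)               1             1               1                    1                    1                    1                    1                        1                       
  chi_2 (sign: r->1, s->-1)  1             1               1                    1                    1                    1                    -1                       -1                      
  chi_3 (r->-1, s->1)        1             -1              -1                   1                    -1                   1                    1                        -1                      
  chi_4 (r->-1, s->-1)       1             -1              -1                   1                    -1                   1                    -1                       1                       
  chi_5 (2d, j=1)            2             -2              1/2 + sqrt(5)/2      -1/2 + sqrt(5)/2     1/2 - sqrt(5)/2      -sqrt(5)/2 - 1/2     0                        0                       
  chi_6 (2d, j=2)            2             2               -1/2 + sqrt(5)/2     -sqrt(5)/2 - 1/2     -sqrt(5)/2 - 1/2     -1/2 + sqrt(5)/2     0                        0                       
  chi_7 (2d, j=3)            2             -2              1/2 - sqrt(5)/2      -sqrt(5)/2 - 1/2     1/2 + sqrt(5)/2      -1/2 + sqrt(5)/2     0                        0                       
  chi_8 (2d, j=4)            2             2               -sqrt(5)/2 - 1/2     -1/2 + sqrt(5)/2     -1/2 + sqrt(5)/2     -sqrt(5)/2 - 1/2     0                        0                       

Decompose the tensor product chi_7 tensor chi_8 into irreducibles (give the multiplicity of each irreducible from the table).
chi_7 tensor chi_8 = chi_5 + chi_7 (all other irreducibles have multiplicity 0).

The character of a tensor product is the pointwise product (chi_7 * chi_8)(C) = chi_7(C) * chi_8(C):
  {e}: (2)*(2), {r^5}: (-2)*(2), {r^1, r^9}: (1/2 - sqrt(5)/2)*(-sqrt(5)/2 - 1/2), {r^2, r^8}: (-sqrt(5)/2 - 1/2)*(-1/2 + sqrt(5)/2), {r^3, r^7}: (1/2 + sqrt(5)/2)*(-1/2 + sqrt(5)/2), {r^4, r^6}: (-1/2 + sqrt(5)/2)*(-sqrt(5)/2 - 1/2), {s, sr^2, ...}: (0)*(0), {sr, sr^3, ...}: (0)*(0)
so (chi_7 * chi_8) takes values
  {e} -> 4, {r^5} -> -4, {r^1, r^9} -> 1, {r^2, r^8} -> -1, {r^3, r^7} -> 1, {r^4, r^6} -> -1, {s, sr^2, ...} -> 0, {sr, sr^3, ...} -> 0.
Now take the inner product of this character with each irreducible chi from the table, <chi_7*chi_8, chi> = (1/20) sum_C |C| (chi_7*chi_8)(C) conj(chi(C)):
  <chi_7*chi_8, chi_1> = (1/20)[1*(4)*conj(1) + 1*(-4)*conj(1) + 2*(1)*conj(1) + 2*(-1)*conj(1) + 2*(1)*conj(1) + 2*(-1)*conj(1) + 5*(0)*conj(1) + 5*(0)*conj(1)]
      = (1/20)[(4) + (-4) + (2) + (-2) + (2) + (-2) + (0) + (0)] = 0/20 = 0
  <chi_7*chi_8, chi_2> = (1/20)[1*(4)*conj(1) + 1*(-4)*conj(1) + 2*(1)*conj(1) + 2*(-1)*conj(1) + 2*(1)*conj(1) + 2*(-1)*conj(1) + 5*(0)*conj(-1) + 5*(0)*conj(-1)]
      = (1/20)[(4) + (-4) + (2) + (-2) + (2) + (-2) + (0) + (0)] = 0/20 = 0
  <chi_7*chi_8, chi_3> = (1/20)[1*(4)*conj(1) + 1*(-4)*conj(-1) + 2*(1)*conj(-1) + 2*(-1)*conj(1) + 2*(1)*conj(-1) + 2*(-1)*conj(1) + 5*(0)*conj(1) + 5*(0)*conj(-1)]
      = (1/20)[(4) + (4) + (-2) + (-2) + (-2) + (-2) + (0) + (0)] = 0/20 = 0
  <chi_7*chi_8, chi_4> = (1/20)[1*(4)*conj(1) + 1*(-4)*conj(-1) + 2*(1)*conj(-1) + 2*(-1)*conj(1) + 2*(1)*conj(-1) + 2*(-1)*conj(1) + 5*(0)*conj(-1) + 5*(0)*conj(1)]
      = (1/20)[(4) + (4) + (-2) + (-2) + (-2) + (-2) + (0) + (0)] = 0/20 = 0
  <chi_7*chi_8, chi_5> = (1/20)[1*(4)*conj(2) + 1*(-4)*conj(-2) + 2*(1)*conj(1/2 + sqrt(5)/2) + 2*(-1)*conj(-1/2 + sqrt(5)/2) + 2*(1)*conj(1/2 - sqrt(5)/2) + 2*(-1)*conj(-sqrt(5)/2 - 1/2) + 5*(0)*conj(0) + 5*(0)*conj(0)]
      = (1/20)[(8) + (8) + (1 + sqrt(5)) + (1 - sqrt(5)) + (1 - sqrt(5)) + (1 + sqrt(5)) + (0) + (0)] = 20/20 = 1
  <chi_7*chi_8, chi_6> = (1/20)[1*(4)*conj(2) + 1*(-4)*conj(2) + 2*(1)*conj(-1/2 + sqrt(5)/2) + 2*(-1)*conj(-sqrt(5)/2 - 1/2) + 2*(1)*conj(-sqrt(5)/2 - 1/2) + 2*(-1)*conj(-1/2 + sqrt(5)/2) + 5*(0)*conj(0) + 5*(0)*conj(0)]
      = (1/20)[(8) + (-8) + (-1 + sqrt(5)) + (1 + sqrt(5)) + (-sqrt(5) - 1) + (1 - sqrt(5)) + (0) + (0)] = 0/20 = 0
  <chi_7*chi_8, chi_7> = (1/20)[1*(4)*conj(2) + 1*(-4)*conj(-2) + 2*(1)*conj(1/2 - sqrt(5)/2) + 2*(-1)*conj(-sqrt(5)/2 - 1/2) + 2*(1)*conj(1/2 + sqrt(5)/2) + 2*(-1)*conj(-1/2 + sqrt(5)/2) + 5*(0)*conj(0) + 5*(0)*conj(0)]
      = (1/20)[(8) + (8) + (1 - sqrt(5)) + (1 + sqrt(5)) + (1 + sqrt(5)) + (1 - sqrt(5)) + (0) + (0)] = 20/20 = 1
  <chi_7*chi_8, chi_8> = (1/20)[1*(4)*conj(2) + 1*(-4)*conj(2) + 2*(1)*conj(-sqrt(5)/2 - 1/2) + 2*(-1)*conj(-1/2 + sqrt(5)/2) + 2*(1)*conj(-1/2 + sqrt(5)/2) + 2*(-1)*conj(-sqrt(5)/2 - 1/2) + 5*(0)*conj(0) + 5*(0)*conj(0)]
      = (1/20)[(8) + (-8) + (-sqrt(5) - 1) + (1 - sqrt(5)) + (-1 + sqrt(5)) + (1 + sqrt(5)) + (0) + (0)] = 0/20 = 0
Hence the multiplicities are chi_5: 1, chi_7: 1. Dimension check: dim(chi_7)*dim(chi_8) = 2*2 = 4 and sum (mult * dim) = 1*2 + 1*2 = 4.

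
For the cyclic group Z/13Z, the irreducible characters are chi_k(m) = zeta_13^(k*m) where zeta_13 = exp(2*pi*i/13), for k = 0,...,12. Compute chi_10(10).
chi_10(10) = zeta_13^100 = exp(-8*I*pi/13)

Why: chi_10(10) = zeta_13^(10*10) = zeta_13^100. Since zeta_13^13 = 1, this equals zeta_13^9 = exp(2*pi*i*9/13) = exp(-8*I*pi/13).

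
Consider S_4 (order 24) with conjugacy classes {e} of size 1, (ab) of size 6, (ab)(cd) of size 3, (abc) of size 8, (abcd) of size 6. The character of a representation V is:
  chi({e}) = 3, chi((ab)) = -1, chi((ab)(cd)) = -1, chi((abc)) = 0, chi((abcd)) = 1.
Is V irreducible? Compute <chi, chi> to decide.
Irreducible: <chi, chi> = 1.

Derivation: <chi, chi> = (1/|G|) sum_C |C| * |chi(C)|^2 = (1/24)[1*|3|^2 + 6*|-1|^2 + 3*|-1|^2 + 8*|0|^2 + 6*|1|^2]
  = (1/24)[(9) + (6) + (3) + (0) + (6)] = 24/24 = 1.
A character is irreducible iff <chi, chi> = 1, so this representation is irreducible.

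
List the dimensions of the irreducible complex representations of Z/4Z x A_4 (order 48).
Dimensions: 1, 1, 1, 1, 1, 1, 1, 1, 1, 1, 1, 1, 3, 3, 3, 3

Explanation: There are 16 irreducibles (= number of conjugacy classes). Their dimensions d_i satisfy sum d_i^2 = |G| = 48: 1 + 1 + 1 + 1 + 1 + 1 + 1 + 1 + 1 + 1 + 1 + 1 + 9 + 9 + 9 + 9 = 48. (For the product with Z/4Z: each of the 4 1-dim characters of Z/4Z tensors with each irrep of A_4, giving 4 copies of each A_4-dimension.)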